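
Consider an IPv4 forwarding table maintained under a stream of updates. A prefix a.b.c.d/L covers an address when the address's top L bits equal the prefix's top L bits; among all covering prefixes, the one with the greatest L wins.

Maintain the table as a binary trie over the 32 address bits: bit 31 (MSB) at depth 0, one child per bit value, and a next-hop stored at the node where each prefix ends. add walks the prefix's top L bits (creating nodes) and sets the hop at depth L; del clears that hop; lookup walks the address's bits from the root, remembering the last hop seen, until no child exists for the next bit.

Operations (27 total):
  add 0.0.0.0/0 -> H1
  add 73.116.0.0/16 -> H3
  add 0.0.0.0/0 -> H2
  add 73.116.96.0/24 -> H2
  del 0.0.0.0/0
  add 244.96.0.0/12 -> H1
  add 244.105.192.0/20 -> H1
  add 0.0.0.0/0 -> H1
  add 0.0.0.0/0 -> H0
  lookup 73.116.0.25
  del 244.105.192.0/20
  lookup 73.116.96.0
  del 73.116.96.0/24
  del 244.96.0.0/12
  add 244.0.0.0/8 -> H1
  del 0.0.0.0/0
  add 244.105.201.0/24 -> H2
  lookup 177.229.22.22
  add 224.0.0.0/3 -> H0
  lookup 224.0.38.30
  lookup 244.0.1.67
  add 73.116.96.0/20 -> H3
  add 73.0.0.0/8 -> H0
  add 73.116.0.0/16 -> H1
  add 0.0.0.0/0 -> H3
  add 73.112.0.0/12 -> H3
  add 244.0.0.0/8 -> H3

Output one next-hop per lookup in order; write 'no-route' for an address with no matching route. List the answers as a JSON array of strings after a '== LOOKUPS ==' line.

Apply in order:
  add 0.0.0.0/0 -> H1 at depth 0
  add 73.116.0.0/16 -> H3 at depth 16
  add 0.0.0.0/0 -> H2 at depth 0
  add 73.116.96.0/24 -> H2 at depth 24
  del 0.0.0.0/0 (clear depth 0)
  add 244.96.0.0/12 -> H1 at depth 12
  add 244.105.192.0/20 -> H1 at depth 20
  add 0.0.0.0/0 -> H1 at depth 0
  add 0.0.0.0/0 -> H0 at depth 0
  Q 73.116.0.25: descend 01001001011101000 ; hops seen [H0,H3] ; pick H3
  del 244.105.192.0/20 (clear depth 20)
  Q 73.116.96.0: descend 010010010111010001100000 ; hops seen [H0,H3,H2] ; pick H2
  del 73.116.96.0/24 (clear depth 24)
  del 244.96.0.0/12 (clear depth 12)
  add 244.0.0.0/8 -> H1 at depth 8
  del 0.0.0.0/0 (clear depth 0)
  add 244.105.201.0/24 -> H2 at depth 24
  Q 177.229.22.22: descend 1 ; hops seen [∅] ; pick no-route
  add 224.0.0.0/3 -> H0 at depth 3
  Q 224.0.38.30: descend 111 ; hops seen [H0] ; pick H0
  Q 244.0.1.67: descend 111101000 ; hops seen [H0,H1] ; pick H1
  add 73.116.96.0/20 -> H3 at depth 20
  add 73.0.0.0/8 -> H0 at depth 8
  add 73.116.0.0/16 -> H1 at depth 16
  add 0.0.0.0/0 -> H3 at depth 0
  add 73.112.0.0/12 -> H3 at depth 12
  add 244.0.0.0/8 -> H3 at depth 8

== LOOKUPS ==
["H3","H2","no-route","H0","H1"]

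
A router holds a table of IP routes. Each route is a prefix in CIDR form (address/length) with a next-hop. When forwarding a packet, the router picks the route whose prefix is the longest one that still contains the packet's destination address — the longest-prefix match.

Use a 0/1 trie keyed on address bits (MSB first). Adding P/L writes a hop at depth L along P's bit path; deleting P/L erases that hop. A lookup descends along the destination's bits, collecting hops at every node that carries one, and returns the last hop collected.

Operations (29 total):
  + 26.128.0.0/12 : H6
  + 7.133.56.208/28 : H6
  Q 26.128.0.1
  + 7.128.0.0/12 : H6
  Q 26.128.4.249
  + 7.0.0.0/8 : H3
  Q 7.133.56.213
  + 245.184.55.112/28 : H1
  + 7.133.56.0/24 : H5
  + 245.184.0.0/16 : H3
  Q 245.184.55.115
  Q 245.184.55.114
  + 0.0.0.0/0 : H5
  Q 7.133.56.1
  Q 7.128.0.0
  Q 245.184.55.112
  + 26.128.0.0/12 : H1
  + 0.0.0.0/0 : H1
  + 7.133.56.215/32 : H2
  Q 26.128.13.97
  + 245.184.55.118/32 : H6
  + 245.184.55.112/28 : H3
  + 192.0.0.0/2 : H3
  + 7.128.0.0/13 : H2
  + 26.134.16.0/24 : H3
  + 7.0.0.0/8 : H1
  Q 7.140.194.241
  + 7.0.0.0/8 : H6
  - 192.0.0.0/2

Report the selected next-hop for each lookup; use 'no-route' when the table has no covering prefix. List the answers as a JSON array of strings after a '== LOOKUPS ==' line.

Apply in order:
  add 26.128.0.0/12 -> H6 at depth 12
  add 7.133.56.208/28 -> H6 at depth 28
  Q 26.128.0.1: descend 000110101000 ; hops seen [H6] ; pick H6
  add 7.128.0.0/12 -> H6 at depth 12
  Q 26.128.4.249: descend 000110101000 ; hops seen [H6] ; pick H6
  add 7.0.0.0/8 -> H3 at depth 8
  Q 7.133.56.213: descend 0000011110000101001110001101 ; hops seen [H3,H6,H6] ; pick H6
  add 245.184.55.112/28 -> H1 at depth 28
  add 7.133.56.0/24 -> H5 at depth 24
  add 245.184.0.0/16 -> H3 at depth 16
  Q 245.184.55.115: descend 1111010110111000001101110111 ; hops seen [H3,H1] ; pick H1
  Q 245.184.55.114: descend 1111010110111000001101110111 ; hops seen [H3,H1] ; pick H1
  add 0.0.0.0/0 -> H5 at depth 0
  Q 7.133.56.1: descend 000001111000010100111000 ; hops seen [H5,H3,H6,H5] ; pick H5
  Q 7.128.0.0: descend 0000011110000 ; hops seen [H5,H3,H6] ; pick H6
  Q 245.184.55.112: descend 1111010110111000001101110111 ; hops seen [H5,H3,H1] ; pick H1
  add 26.128.0.0/12 -> H1 at depth 12
  add 0.0.0.0/0 -> H1 at depth 0
  add 7.133.56.215/32 -> H2 at depth 32
  Q 26.128.13.97: descend 000110101000 ; hops seen [H1,H1] ; pick H1
  add 245.184.55.118/32 -> H6 at depth 32
  add 245.184.55.112/28 -> H3 at depth 28
  add 192.0.0.0/2 -> H3 at depth 2
  add 7.128.0.0/13 -> H2 at depth 13
  add 26.134.16.0/24 -> H3 at depth 24
  add 7.0.0.0/8 -> H1 at depth 8
  Q 7.140.194.241: descend 000001111000 ; hops seen [H1,H1,H6] ; pick H6
  add 7.0.0.0/8 -> H6 at depth 8
  del 192.0.0.0/2 (clear depth 2)

== LOOKUPS ==
["H6","H6","H6","H1","H1","H5","H6","H1","H1","H6"]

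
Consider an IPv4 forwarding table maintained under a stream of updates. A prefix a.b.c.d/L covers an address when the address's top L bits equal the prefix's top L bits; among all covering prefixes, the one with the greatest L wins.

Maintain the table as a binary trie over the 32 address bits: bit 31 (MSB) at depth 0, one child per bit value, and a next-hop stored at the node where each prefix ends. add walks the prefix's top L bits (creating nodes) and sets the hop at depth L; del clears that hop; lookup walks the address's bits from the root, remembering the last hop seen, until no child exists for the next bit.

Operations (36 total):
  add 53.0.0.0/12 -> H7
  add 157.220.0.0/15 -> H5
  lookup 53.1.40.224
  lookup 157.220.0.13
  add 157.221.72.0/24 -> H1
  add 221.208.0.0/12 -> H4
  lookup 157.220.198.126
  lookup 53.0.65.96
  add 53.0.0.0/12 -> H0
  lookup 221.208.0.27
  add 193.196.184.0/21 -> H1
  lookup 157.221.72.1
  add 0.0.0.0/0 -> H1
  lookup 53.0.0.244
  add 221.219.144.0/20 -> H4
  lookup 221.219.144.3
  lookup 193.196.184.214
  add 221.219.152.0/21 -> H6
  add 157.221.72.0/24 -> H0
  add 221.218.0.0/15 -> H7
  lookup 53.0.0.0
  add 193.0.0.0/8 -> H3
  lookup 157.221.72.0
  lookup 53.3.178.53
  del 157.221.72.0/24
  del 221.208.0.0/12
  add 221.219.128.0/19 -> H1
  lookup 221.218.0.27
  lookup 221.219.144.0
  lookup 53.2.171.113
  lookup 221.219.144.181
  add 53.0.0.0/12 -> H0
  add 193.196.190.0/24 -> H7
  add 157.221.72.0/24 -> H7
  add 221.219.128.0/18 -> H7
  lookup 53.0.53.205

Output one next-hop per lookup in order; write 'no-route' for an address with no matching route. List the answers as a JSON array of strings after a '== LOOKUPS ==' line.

Apply in order:
  + 53.0.0.0/12 (H7) depth=12
  + 157.220.0.0/15 (H5) depth=15
  Q 53.1.40.224: descend 001101010000 ; hops seen [H7] ; pick H7
  Q 157.220.0.13: descend 100111011101110 ; hops seen [H5] ; pick H5
  + 157.221.72.0/24 (H1) depth=24
  + 221.208.0.0/12 (H4) depth=12
  Q 157.220.198.126: descend 100111011101110 ; hops seen [H5] ; pick H5
  Q 53.0.65.96: descend 001101010000 ; hops seen [H7] ; pick H7
  + 53.0.0.0/12 (H0) depth=12
  Q 221.208.0.27: descend 110111011101 ; hops seen [H4] ; pick H4
  + 193.196.184.0/21 (H1) depth=21
  Q 157.221.72.1: descend 100111011101110101001000 ; hops seen [H5,H1] ; pick H1
  + 0.0.0.0/0 (H1) depth=0
  Q 53.0.0.244: descend 001101010000 ; hops seen [H1,H0] ; pick H0
  + 221.219.144.0/20 (H4) depth=20
  Q 221.219.144.3: descend 11011101110110111001 ; hops seen [H1,H4,H4] ; pick H4
  Q 193.196.184.214: descend 110000011100010010111 ; hops seen [H1,H1] ; pick H1
  + 221.219.152.0/21 (H6) depth=21
  + 157.221.72.0/24 (H0) depth=24
  + 221.218.0.0/15 (H7) depth=15
  Q 53.0.0.0: descend 001101010000 ; hops seen [H1,H0] ; pick H0
  + 193.0.0.0/8 (H3) depth=8
  Q 157.221.72.0: descend 100111011101110101001000 ; hops seen [H1,H5,H0] ; pick H0
  Q 53.3.178.53: descend 001101010000 ; hops seen [H1,H0] ; pick H0
  del 157.221.72.0/24 (clear depth 24)
  del 221.208.0.0/12 (clear depth 12)
  + 221.219.128.0/19 (H1) depth=19
  Q 221.218.0.27: descend 110111011101101 ; hops seen [H1,H7] ; pick H7
  Q 221.219.144.0: descend 11011101110110111001 ; hops seen [H1,H7,H1,H4] ; pick H4
  Q 53.2.171.113: descend 001101010000 ; hops seen [H1,H0] ; pick H0
  Q 221.219.144.181: descend 11011101110110111001 ; hops seen [H1,H7,H1,H4] ; pick H4
  + 53.0.0.0/12 (H0) depth=12
  + 193.196.190.0/24 (H7) depth=24
  + 157.221.72.0/24 (H7) depth=24
  + 221.219.128.0/18 (H7) depth=18
  Q 53.0.53.205: descend 001101010000 ; hops seen [H1,H0] ; pick H0

== LOOKUPS ==
["H7","H5","H5","H7","H4","H1","H0","H4","H1","H0","H0","H0","H7","H4","H0","H4","H0"]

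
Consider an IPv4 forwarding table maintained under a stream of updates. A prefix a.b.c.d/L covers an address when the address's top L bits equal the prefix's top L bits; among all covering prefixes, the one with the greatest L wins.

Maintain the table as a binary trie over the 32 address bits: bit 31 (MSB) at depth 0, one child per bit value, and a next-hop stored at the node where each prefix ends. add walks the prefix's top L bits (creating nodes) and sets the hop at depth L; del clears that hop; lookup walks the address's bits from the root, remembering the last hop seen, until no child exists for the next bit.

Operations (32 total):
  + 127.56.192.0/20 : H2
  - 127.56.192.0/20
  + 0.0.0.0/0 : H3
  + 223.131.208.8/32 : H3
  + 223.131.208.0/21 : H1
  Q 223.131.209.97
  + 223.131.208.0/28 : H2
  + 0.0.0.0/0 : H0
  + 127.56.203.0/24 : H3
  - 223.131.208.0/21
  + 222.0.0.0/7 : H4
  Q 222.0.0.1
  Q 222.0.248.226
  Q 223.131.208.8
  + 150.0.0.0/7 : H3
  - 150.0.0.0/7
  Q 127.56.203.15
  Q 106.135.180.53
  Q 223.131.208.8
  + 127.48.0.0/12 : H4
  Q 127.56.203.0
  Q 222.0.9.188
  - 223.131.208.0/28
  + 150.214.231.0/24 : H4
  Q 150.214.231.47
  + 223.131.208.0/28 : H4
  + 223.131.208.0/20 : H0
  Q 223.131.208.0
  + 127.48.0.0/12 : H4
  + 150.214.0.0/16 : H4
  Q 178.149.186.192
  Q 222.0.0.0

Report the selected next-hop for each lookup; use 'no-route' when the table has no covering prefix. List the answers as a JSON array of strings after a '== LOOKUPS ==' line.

Process each operation:
  add 127.56.192.0/20 -> H2 at depth 20
  del 127.56.192.0/20 (clear depth 20)
  add 0.0.0.0/0 -> H3 at depth 0
  add 223.131.208.8/32 -> H3 at depth 32
  add 223.131.208.0/21 -> H1 at depth 21
  Q 223.131.209.97: descend 11011111100000111101000 ; hops seen [H3,H1] ; pick H1
  add 223.131.208.0/28 -> H2 at depth 28
  add 0.0.0.0/0 -> H0 at depth 0
  add 127.56.203.0/24 -> H3 at depth 24
  del 223.131.208.0/21 (clear depth 21)
  add 222.0.0.0/7 -> H4 at depth 7
  Q 222.0.0.1: descend 1101111 ; hops seen [H0,H4] ; pick H4
  Q 222.0.248.226: descend 1101111 ; hops seen [H0,H4] ; pick H4
  Q 223.131.208.8: descend 11011111100000111101000000001000 ; hops seen [H0,H4,H2,H3] ; pick H3
  add 150.0.0.0/7 -> H3 at depth 7
  del 150.0.0.0/7 (clear depth 7)
  Q 127.56.203.15: descend 011111110011100011001011 ; hops seen [H0,H3] ; pick H3
  Q 106.135.180.53: descend 011 ; hops seen [H0] ; pick H0
  Q 223.131.208.8: descend 11011111100000111101000000001000 ; hops seen [H0,H4,H2,H3] ; pick H3
  add 127.48.0.0/12 -> H4 at depth 12
  Q 127.56.203.0: descend 011111110011100011001011 ; hops seen [H0,H4,H3] ; pick H3
  Q 222.0.9.188: descend 1101111 ; hops seen [H0,H4] ; pick H4
  del 223.131.208.0/28 (clear depth 28)
  add 150.214.231.0/24 -> H4 at depth 24
  Q 150.214.231.47: descend 100101101101011011100111 ; hops seen [H0,H4] ; pick H4
  add 223.131.208.0/28 -> H4 at depth 28
  add 223.131.208.0/20 -> H0 at depth 20
  Q 223.131.208.0: descend 1101111110000011110100000000 ; hops seen [H0,H4,H0,H4] ; pick H4
  add 127.48.0.0/12 -> H4 at depth 12
  add 150.214.0.0/16 -> H4 at depth 16
  Q 178.149.186.192: descend 10 ; hops seen [H0] ; pick H0
  Q 222.0.0.0: descend 1101111 ; hops seen [H0,H4] ; pick H4

== LOOKUPS ==
["H1","H4","H4","H3","H3","H0","H3","H3","H4","H4","H4","H0","H4"]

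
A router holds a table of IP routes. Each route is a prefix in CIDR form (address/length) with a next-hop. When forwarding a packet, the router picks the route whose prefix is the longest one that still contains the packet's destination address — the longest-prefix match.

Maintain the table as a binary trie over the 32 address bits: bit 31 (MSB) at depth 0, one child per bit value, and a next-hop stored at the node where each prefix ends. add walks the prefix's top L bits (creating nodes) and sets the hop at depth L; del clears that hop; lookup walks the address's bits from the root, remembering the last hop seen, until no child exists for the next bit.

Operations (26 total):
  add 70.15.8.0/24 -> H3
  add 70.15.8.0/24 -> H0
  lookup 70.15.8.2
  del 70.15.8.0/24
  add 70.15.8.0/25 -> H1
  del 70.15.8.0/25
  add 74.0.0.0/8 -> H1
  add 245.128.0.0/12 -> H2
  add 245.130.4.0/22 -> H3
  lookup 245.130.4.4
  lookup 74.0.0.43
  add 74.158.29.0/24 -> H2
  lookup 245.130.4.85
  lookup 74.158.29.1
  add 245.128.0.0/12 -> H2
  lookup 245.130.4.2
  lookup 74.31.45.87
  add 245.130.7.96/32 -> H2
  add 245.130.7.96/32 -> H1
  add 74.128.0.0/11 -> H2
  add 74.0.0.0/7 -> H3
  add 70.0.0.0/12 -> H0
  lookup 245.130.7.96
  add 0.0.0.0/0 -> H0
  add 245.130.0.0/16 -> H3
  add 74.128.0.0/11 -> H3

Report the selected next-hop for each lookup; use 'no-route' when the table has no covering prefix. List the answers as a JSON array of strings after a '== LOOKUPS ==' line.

Process each operation:
  + 70.15.8.0/24 (H3) depth=24
  + 70.15.8.0/24 (H0) depth=24
  ? 70.15.8.2  path d0:-→d1:-→d2:-→d3:-→d4:-→d5:-→d6:-→d7:-→d8:-→d9:-→d10:-→d11:-→d12:-→d13:-→d14:-→d15:-→d16:-→d17:-→d18:-→d19:-→d20:-→d21:-→d22:-→d23:-→d24:H0  best=H0
  del 70.15.8.0/24 (clear depth 24)
  + 70.15.8.0/25 (H1) depth=25
  del 70.15.8.0/25 (clear depth 25)
  + 74.0.0.0/8 (H1) depth=8
  + 245.128.0.0/12 (H2) depth=12
  + 245.130.4.0/22 (H3) depth=22
  ? 245.130.4.4  path d0:-→d1:-→d2:-→d3:-→d4:-→d5:-→d6:-→d7:-→d8:-→d9:-→d10:-→d11:-→d12:H2→d13:-→d14:-→d15:-→d16:-→d17:-→d18:-→d19:-→d20:-→d21:-→d22:H3  best=H3
  ? 74.0.0.43  path d0:-→d1:-→d2:-→d3:-→d4:-→d5:-→d6:-→d7:-→d8:H1  best=H1
  + 74.158.29.0/24 (H2) depth=24
  ? 245.130.4.85  path d0:-→d1:-→d2:-→d3:-→d4:-→d5:-→d6:-→d7:-→d8:-→d9:-→d10:-→d11:-→d12:H2→d13:-→d14:-→d15:-→d16:-→d17:-→d18:-→d19:-→d20:-→d21:-→d22:H3  best=H3
  ? 74.158.29.1  path d0:-→d1:-→d2:-→d3:-→d4:-→d5:-→d6:-→d7:-→d8:H1→d9:-→d10:-→d11:-→d12:-→d13:-→d14:-→d15:-→d16:-→d17:-→d18:-→d19:-→d20:-→d21:-→d22:-→d23:-→d24:H2  best=H2
  + 245.128.0.0/12 (H2) depth=12
  ? 245.130.4.2  path d0:-→d1:-→d2:-→d3:-→d4:-→d5:-→d6:-→d7:-→d8:-→d9:-→d10:-→d11:-→d12:H2→d13:-→d14:-→d15:-→d16:-→d17:-→d18:-→d19:-→d20:-→d21:-→d22:H3  best=H3
  ? 74.31.45.87  path d0:-→d1:-→d2:-→d3:-→d4:-→d5:-→d6:-→d7:-→d8:H1  best=H1
  + 245.130.7.96/32 (H2) depth=32
  + 245.130.7.96/32 (H1) depth=32
  + 74.128.0.0/11 (H2) depth=11
  + 74.0.0.0/7 (H3) depth=7
  + 70.0.0.0/12 (H0) depth=12
  ? 245.130.7.96  path d0:-→d1:-→d2:-→d3:-→d4:-→d5:-→d6:-→d7:-→d8:-→d9:-→d10:-→d11:-→d12:H2→d13:-→d14:-→d15:-→d16:-→d17:-→d18:-→d19:-→d20:-→d21:-→d22:H3→d23:-→d24:-→d25:-→d26:-→d27:-→d28:-→d29:-→d30:-→d31:-→d32:H1  best=H1
  + 0.0.0.0/0 (H0) depth=0
  + 245.130.0.0/16 (H3) depth=16
  + 74.128.0.0/11 (H3) depth=11

== LOOKUPS ==
["H0","H3","H1","H3","H2","H3","H1","H1"]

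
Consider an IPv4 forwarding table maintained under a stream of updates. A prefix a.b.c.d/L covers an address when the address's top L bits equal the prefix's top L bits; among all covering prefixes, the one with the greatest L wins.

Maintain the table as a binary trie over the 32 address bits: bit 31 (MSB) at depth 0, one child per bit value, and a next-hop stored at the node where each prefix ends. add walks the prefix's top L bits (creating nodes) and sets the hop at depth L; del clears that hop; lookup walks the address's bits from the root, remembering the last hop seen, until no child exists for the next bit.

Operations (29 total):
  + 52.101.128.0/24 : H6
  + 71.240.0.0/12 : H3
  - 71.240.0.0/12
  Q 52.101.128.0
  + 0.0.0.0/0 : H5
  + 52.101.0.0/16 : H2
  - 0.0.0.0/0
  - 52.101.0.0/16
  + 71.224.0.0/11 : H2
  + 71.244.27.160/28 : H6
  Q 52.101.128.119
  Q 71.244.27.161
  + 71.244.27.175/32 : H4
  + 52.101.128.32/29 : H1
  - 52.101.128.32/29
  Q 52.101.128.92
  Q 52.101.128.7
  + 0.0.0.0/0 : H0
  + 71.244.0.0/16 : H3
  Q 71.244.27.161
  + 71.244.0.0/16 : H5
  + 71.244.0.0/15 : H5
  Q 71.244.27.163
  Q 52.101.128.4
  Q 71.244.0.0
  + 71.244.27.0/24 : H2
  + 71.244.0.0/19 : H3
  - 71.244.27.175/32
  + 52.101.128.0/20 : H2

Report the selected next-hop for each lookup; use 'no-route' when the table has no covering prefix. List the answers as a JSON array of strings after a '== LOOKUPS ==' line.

Apply in order:
  + 52.101.128.0/24 (H6) depth=24
  + 71.240.0.0/12 (H3) depth=12
  del 71.240.0.0/12 (clear depth 12)
  ? 52.101.128.0  path d0:-→d1:-→d2:-→d3:-→d4:-→d5:-→d6:-→d7:-→d8:-→d9:-→d10:-→d11:-→d12:-→d13:-→d14:-→d15:-→d16:-→d17:-→d18:-→d19:-→d20:-→d21:-→d22:-→d23:-→d24:H6  best=H6
  + 0.0.0.0/0 (H5) depth=0
  + 52.101.0.0/16 (H2) depth=16
  del 0.0.0.0/0 (clear depth 0)
  del 52.101.0.0/16 (clear depth 16)
  + 71.224.0.0/11 (H2) depth=11
  + 71.244.27.160/28 (H6) depth=28
  ? 52.101.128.119  path d0:-→d1:-→d2:-→d3:-→d4:-→d5:-→d6:-→d7:-→d8:-→d9:-→d10:-→d11:-→d12:-→d13:-→d14:-→d15:-→d16:-→d17:-→d18:-→d19:-→d20:-→d21:-→d22:-→d23:-→d24:H6  best=H6
  ? 71.244.27.161  path d0:-→d1:-→d2:-→d3:-→d4:-→d5:-→d6:-→d7:-→d8:-→d9:-→d10:-→d11:H2→d12:-→d13:-→d14:-→d15:-→d16:-→d17:-→d18:-→d19:-→d20:-→d21:-→d22:-→d23:-→d24:-→d25:-→d26:-→d27:-→d28:H6  best=H6
  + 71.244.27.175/32 (H4) depth=32
  + 52.101.128.32/29 (H1) depth=29
  del 52.101.128.32/29 (clear depth 29)
  ? 52.101.128.92  path d0:-→d1:-→d2:-→d3:-→d4:-→d5:-→d6:-→d7:-→d8:-→d9:-→d10:-→d11:-→d12:-→d13:-→d14:-→d15:-→d16:-→d17:-→d18:-→d19:-→d20:-→d21:-→d22:-→d23:-→d24:H6→d25:-  best=H6
  ? 52.101.128.7  path d0:-→d1:-→d2:-→d3:-→d4:-→d5:-→d6:-→d7:-→d8:-→d9:-→d10:-→d11:-→d12:-→d13:-→d14:-→d15:-→d16:-→d17:-→d18:-→d19:-→d20:-→d21:-→d22:-→d23:-→d24:H6→d25:-→d26:-  best=H6
  + 0.0.0.0/0 (H0) depth=0
  + 71.244.0.0/16 (H3) depth=16
  ? 71.244.27.161  path d0:H0→d1:-→d2:-→d3:-→d4:-→d5:-→d6:-→d7:-→d8:-→d9:-→d10:-→d11:H2→d12:-→d13:-→d14:-→d15:-→d16:H3→d17:-→d18:-→d19:-→d20:-→d21:-→d22:-→d23:-→d24:-→d25:-→d26:-→d27:-→d28:H6  best=H6
  + 71.244.0.0/16 (H5) depth=16
  + 71.244.0.0/15 (H5) depth=15
  ? 71.244.27.163  path d0:H0→d1:-→d2:-→d3:-→d4:-→d5:-→d6:-→d7:-→d8:-→d9:-→d10:-→d11:H2→d12:-→d13:-→d14:-→d15:H5→d16:H5→d17:-→d18:-→d19:-→d20:-→d21:-→d22:-→d23:-→d24:-→d25:-→d26:-→d27:-→d28:H6  best=H6
  ? 52.101.128.4  path d0:H0→d1:-→d2:-→d3:-→d4:-→d5:-→d6:-→d7:-→d8:-→d9:-→d10:-→d11:-→d12:-→d13:-→d14:-→d15:-→d16:-→d17:-→d18:-→d19:-→d20:-→d21:-→d22:-→d23:-→d24:H6→d25:-→d26:-  best=H6
  ? 71.244.0.0  path d0:H0→d1:-→d2:-→d3:-→d4:-→d5:-→d6:-→d7:-→d8:-→d9:-→d10:-→d11:H2→d12:-→d13:-→d14:-→d15:H5→d16:H5→d17:-→d18:-→d19:-  best=H5
  + 71.244.27.0/24 (H2) depth=24
  + 71.244.0.0/19 (H3) depth=19
  del 71.244.27.175/32 (clear depth 32)
  + 52.101.128.0/20 (H2) depth=20

== LOOKUPS ==
["H6","H6","H6","H6","H6","H6","H6","H6","H5"]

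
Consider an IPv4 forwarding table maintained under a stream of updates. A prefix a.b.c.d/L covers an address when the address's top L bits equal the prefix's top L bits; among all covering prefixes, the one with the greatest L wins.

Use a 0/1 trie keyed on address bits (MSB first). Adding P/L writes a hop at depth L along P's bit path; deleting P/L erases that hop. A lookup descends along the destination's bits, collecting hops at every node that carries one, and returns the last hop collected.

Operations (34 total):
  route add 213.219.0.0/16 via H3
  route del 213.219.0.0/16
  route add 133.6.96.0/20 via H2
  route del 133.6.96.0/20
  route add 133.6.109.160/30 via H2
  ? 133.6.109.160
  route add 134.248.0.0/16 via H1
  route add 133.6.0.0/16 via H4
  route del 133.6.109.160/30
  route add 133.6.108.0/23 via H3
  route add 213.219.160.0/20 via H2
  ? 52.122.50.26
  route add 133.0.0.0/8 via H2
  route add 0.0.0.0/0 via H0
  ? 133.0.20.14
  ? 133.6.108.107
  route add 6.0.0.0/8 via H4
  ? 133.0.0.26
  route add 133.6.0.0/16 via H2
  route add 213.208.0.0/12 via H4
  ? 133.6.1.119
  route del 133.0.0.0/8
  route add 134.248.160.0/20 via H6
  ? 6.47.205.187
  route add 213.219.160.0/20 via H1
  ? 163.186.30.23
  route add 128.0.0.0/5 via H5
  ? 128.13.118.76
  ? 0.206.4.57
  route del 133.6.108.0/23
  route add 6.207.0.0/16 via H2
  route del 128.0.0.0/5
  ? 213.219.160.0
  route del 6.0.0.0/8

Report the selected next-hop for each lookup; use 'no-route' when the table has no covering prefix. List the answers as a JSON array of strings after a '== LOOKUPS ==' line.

Trace:
  + 213.219.0.0/16 (H3) depth=16
  - 213.219.0.0/16 clear@16
  + 133.6.96.0/20 (H2) depth=20
  - 133.6.96.0/20 clear@20
  + 133.6.109.160/30 (H2) depth=30
  Q 133.6.109.160: descend 100001010000011001101101101000 ; hops seen [H2] ; pick H2
  + 134.248.0.0/16 (H1) depth=16
  + 133.6.0.0/16 (H4) depth=16
  - 133.6.109.160/30 clear@30
  + 133.6.108.0/23 (H3) depth=23
  + 213.219.160.0/20 (H2) depth=20
  Q 52.122.50.26: descend ε ; hops seen [∅] ; pick no-route
  + 133.0.0.0/8 (H2) depth=8
  + 0.0.0.0/0 (H0) depth=0
  Q 133.0.20.14: descend 1000010100000 ; hops seen [H0,H2] ; pick H2
  Q 133.6.108.107: descend 10000101000001100110110 ; hops seen [H0,H2,H4,H3] ; pick H3
  + 6.0.0.0/8 (H4) depth=8
  Q 133.0.0.26: descend 1000010100000 ; hops seen [H0,H2] ; pick H2
  + 133.6.0.0/16 (H2) depth=16
  + 213.208.0.0/12 (H4) depth=12
  Q 133.6.1.119: descend 10000101000001100 ; hops seen [H0,H2,H2] ; pick H2
  - 133.0.0.0/8 clear@8
  + 134.248.160.0/20 (H6) depth=20
  Q 6.47.205.187: descend 00000110 ; hops seen [H0,H4] ; pick H4
  + 213.219.160.0/20 (H1) depth=20
  Q 163.186.30.23: descend 10 ; hops seen [H0] ; pick H0
  + 128.0.0.0/5 (H5) depth=5
  Q 128.13.118.76: descend 10000 ; hops seen [H0,H5] ; pick H5
  Q 0.206.4.57: descend 00000 ; hops seen [H0] ; pick H0
  - 133.6.108.0/23 clear@23
  + 6.207.0.0/16 (H2) depth=16
  - 128.0.0.0/5 clear@5
  Q 213.219.160.0: descend 11010101110110111010 ; hops seen [H0,H4,H1] ; pick H1
  - 6.0.0.0/8 clear@8

== LOOKUPS ==
["H2","no-route","H2","H3","H2","H2","H4","H0","H5","H0","H1"]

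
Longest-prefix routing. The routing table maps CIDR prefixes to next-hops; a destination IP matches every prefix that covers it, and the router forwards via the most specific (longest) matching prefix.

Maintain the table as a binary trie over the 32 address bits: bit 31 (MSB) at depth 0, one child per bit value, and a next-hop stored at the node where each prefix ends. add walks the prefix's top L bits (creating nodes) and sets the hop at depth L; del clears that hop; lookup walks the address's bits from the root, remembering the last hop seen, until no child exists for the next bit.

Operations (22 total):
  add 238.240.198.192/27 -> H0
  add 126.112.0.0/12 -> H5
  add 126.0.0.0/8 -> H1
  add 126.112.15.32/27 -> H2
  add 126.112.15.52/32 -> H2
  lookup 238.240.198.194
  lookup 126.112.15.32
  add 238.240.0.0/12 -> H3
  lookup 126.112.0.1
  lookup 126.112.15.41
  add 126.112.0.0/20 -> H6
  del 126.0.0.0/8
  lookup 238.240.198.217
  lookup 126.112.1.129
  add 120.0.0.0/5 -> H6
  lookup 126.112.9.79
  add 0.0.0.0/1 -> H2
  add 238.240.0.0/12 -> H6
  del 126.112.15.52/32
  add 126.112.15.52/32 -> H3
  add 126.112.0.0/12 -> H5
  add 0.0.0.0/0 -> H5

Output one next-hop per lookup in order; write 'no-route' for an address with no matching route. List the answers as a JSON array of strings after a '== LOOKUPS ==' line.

Process each operation:
  add 238.240.198.192/27 -> H0 at depth 27
  add 126.112.0.0/12 -> H5 at depth 12
  add 126.0.0.0/8 -> H1 at depth 8
  add 126.112.15.32/27 -> H2 at depth 27
  add 126.112.15.52/32 -> H2 at depth 32
  lookup 238.240.198.194: bits 111011101111000011000110110 walk d0:-→d1:-→d2:-→d3:-→d4:-→d5:-→d6:-→d7:-→d8:-→d9:-→d10:-→d11:-→d12:-→d13:-→d14:-→d15:-→d16:-→d17:-→d18:-→d19:-→d20:-→d21:-→d22:-→d23:-→d24:-→d25:-→d26:-→d27:H0 -> H0
  lookup 126.112.15.32: bits 011111100111000000001111001 walk d0:-→d1:-→d2:-→d3:-→d4:-→d5:-→d6:-→d7:-→d8:H1→d9:-→d10:-→d11:-→d12:H5→d13:-→d14:-→d15:-→d16:-→d17:-→d18:-→d19:-→d20:-→d21:-→d22:-→d23:-→d24:-→d25:-→d26:-→d27:H2 -> H2
  add 238.240.0.0/12 -> H3 at depth 12
  lookup 126.112.0.1: bits 01111110011100000000 walk d0:-→d1:-→d2:-→d3:-→d4:-→d5:-→d6:-→d7:-→d8:H1→d9:-→d10:-→d11:-→d12:H5→d13:-→d14:-→d15:-→d16:-→d17:-→d18:-→d19:-→d20:- -> H5
  lookup 126.112.15.41: bits 011111100111000000001111001 walk d0:-→d1:-→d2:-→d3:-→d4:-→d5:-→d6:-→d7:-→d8:H1→d9:-→d10:-→d11:-→d12:H5→d13:-→d14:-→d15:-→d16:-→d17:-→d18:-→d19:-→d20:-→d21:-→d22:-→d23:-→d24:-→d25:-→d26:-→d27:H2 -> H2
  add 126.112.0.0/20 -> H6 at depth 20
  - 126.0.0.0/8 clear@8
  lookup 238.240.198.217: bits 111011101111000011000110110 walk d0:-→d1:-→d2:-→d3:-→d4:-→d5:-→d6:-→d7:-→d8:-→d9:-→d10:-→d11:-→d12:H3→d13:-→d14:-→d15:-→d16:-→d17:-→d18:-→d19:-→d20:-→d21:-→d22:-→d23:-→d24:-→d25:-→d26:-→d27:H0 -> H0
  lookup 126.112.1.129: bits 01111110011100000000 walk d0:-→d1:-→d2:-→d3:-→d4:-→d5:-→d6:-→d7:-→d8:-→d9:-→d10:-→d11:-→d12:H5→d13:-→d14:-→d15:-→d16:-→d17:-→d18:-→d19:-→d20:H6 -> H6
  add 120.0.0.0/5 -> H6 at depth 5
  lookup 126.112.9.79: bits 011111100111000000001 walk d0:-→d1:-→d2:-→d3:-→d4:-→d5:H6→d6:-→d7:-→d8:-→d9:-→d10:-→d11:-→d12:H5→d13:-→d14:-→d15:-→d16:-→d17:-→d18:-→d19:-→d20:H6→d21:- -> H6
  add 0.0.0.0/1 -> H2 at depth 1
  add 238.240.0.0/12 -> H6 at depth 12
  - 126.112.15.52/32 clear@32
  add 126.112.15.52/32 -> H3 at depth 32
  add 126.112.0.0/12 -> H5 at depth 12
  add 0.0.0.0/0 -> H5 at depth 0

== LOOKUPS ==
["H0","H2","H5","H2","H0","H6","H6"]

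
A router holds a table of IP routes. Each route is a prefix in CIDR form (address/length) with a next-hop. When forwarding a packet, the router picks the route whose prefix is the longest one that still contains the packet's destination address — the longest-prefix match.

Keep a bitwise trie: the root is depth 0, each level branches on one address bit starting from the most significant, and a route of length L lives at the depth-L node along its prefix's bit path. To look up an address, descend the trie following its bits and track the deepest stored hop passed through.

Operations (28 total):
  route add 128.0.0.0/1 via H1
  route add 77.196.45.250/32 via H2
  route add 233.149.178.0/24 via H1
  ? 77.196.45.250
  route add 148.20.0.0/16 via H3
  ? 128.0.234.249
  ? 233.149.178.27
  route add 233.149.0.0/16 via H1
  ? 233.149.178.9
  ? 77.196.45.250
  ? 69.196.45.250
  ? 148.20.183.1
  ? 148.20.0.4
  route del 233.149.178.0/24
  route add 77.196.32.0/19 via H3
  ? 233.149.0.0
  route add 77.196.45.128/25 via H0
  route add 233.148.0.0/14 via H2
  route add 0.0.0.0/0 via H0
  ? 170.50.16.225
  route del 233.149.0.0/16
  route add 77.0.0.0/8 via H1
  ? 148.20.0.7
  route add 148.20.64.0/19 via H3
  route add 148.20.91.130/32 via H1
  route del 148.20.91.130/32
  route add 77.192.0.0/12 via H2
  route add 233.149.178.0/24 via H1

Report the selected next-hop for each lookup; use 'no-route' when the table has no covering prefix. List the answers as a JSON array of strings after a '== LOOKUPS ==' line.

Trace:
  add 128.0.0.0/1 -> H1 at depth 1
  add 77.196.45.250/32 -> H2 at depth 32
  add 233.149.178.0/24 -> H1 at depth 24
  Q 77.196.45.250: descend 01001101110001000010110111111010 ; hops seen [H2] ; pick H2
  add 148.20.0.0/16 -> H3 at depth 16
  Q 128.0.234.249: descend 100 ; hops seen [H1] ; pick H1
  Q 233.149.178.27: descend 111010011001010110110010 ; hops seen [H1,H1] ; pick H1
  add 233.149.0.0/16 -> H1 at depth 16
  Q 233.149.178.9: descend 111010011001010110110010 ; hops seen [H1,H1,H1] ; pick H1
  Q 77.196.45.250: descend 01001101110001000010110111111010 ; hops seen [H2] ; pick H2
  Q 69.196.45.250: descend 0100 ; hops seen [∅] ; pick no-route
  Q 148.20.183.1: descend 1001010000010100 ; hops seen [H1,H3] ; pick H3
  Q 148.20.0.4: descend 1001010000010100 ; hops seen [H1,H3] ; pick H3
  del 233.149.178.0/24 (clear depth 24)
  add 77.196.32.0/19 -> H3 at depth 19
  Q 233.149.0.0: descend 1110100110010101 ; hops seen [H1,H1] ; pick H1
  add 77.196.45.128/25 -> H0 at depth 25
  add 233.148.0.0/14 -> H2 at depth 14
  add 0.0.0.0/0 -> H0 at depth 0
  Q 170.50.16.225: descend 10 ; hops seen [H0,H1] ; pick H1
  del 233.149.0.0/16 (clear depth 16)
  add 77.0.0.0/8 -> H1 at depth 8
  Q 148.20.0.7: descend 1001010000010100 ; hops seen [H0,H1,H3] ; pick H3
  add 148.20.64.0/19 -> H3 at depth 19
  add 148.20.91.130/32 -> H1 at depth 32
  del 148.20.91.130/32 (clear depth 32)
  add 77.192.0.0/12 -> H2 at depth 12
  add 233.149.178.0/24 -> H1 at depth 24

== LOOKUPS ==
["H2","H1","H1","H1","H2","no-route","H3","H3","H1","H1","H3"]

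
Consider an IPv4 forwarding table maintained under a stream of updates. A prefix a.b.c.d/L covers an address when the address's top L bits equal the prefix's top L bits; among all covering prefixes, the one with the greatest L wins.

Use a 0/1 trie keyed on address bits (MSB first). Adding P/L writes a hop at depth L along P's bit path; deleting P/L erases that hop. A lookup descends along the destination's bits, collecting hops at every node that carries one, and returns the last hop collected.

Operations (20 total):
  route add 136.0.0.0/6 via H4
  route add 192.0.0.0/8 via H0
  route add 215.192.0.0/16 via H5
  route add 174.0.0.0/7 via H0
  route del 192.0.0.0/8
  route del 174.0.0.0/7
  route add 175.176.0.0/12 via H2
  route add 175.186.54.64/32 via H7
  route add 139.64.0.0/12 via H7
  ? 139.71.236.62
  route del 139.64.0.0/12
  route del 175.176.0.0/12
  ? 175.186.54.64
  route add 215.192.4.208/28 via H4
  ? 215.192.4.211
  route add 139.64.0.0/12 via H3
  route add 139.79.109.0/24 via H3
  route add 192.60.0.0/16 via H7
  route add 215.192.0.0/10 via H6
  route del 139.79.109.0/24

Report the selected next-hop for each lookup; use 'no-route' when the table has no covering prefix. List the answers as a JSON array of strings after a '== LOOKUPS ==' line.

Apply in order:
  + 136.0.0.0/6 (H4) depth=6
  + 192.0.0.0/8 (H0) depth=8
  + 215.192.0.0/16 (H5) depth=16
  + 174.0.0.0/7 (H0) depth=7
  del 192.0.0.0/8 (clear depth 8)
  del 174.0.0.0/7 (clear depth 7)
  + 175.176.0.0/12 (H2) depth=12
  + 175.186.54.64/32 (H7) depth=32
  + 139.64.0.0/12 (H7) depth=12
  ? 139.71.236.62  path d0:-→d1:-→d2:-→d3:-→d4:-→d5:-→d6:H4→d7:-→d8:-→d9:-→d10:-→d11:-→d12:H7  best=H7
  del 139.64.0.0/12 (clear depth 12)
  del 175.176.0.0/12 (clear depth 12)
  ? 175.186.54.64  path d0:-→d1:-→d2:-→d3:-→d4:-→d5:-→d6:-→d7:-→d8:-→d9:-→d10:-→d11:-→d12:-→d13:-→d14:-→d15:-→d16:-→d17:-→d18:-→d19:-→d20:-→d21:-→d22:-→d23:-→d24:-→d25:-→d26:-→d27:-→d28:-→d29:-→d30:-→d31:-→d32:H7  best=H7
  + 215.192.4.208/28 (H4) depth=28
  ? 215.192.4.211  path d0:-→d1:-→d2:-→d3:-→d4:-→d5:-→d6:-→d7:-→d8:-→d9:-→d10:-→d11:-→d12:-→d13:-→d14:-→d15:-→d16:H5→d17:-→d18:-→d19:-→d20:-→d21:-→d22:-→d23:-→d24:-→d25:-→d26:-→d27:-→d28:H4  best=H4
  + 139.64.0.0/12 (H3) depth=12
  + 139.79.109.0/24 (H3) depth=24
  + 192.60.0.0/16 (H7) depth=16
  + 215.192.0.0/10 (H6) depth=10
  del 139.79.109.0/24 (clear depth 24)

== LOOKUPS ==
["H7","H7","H4"]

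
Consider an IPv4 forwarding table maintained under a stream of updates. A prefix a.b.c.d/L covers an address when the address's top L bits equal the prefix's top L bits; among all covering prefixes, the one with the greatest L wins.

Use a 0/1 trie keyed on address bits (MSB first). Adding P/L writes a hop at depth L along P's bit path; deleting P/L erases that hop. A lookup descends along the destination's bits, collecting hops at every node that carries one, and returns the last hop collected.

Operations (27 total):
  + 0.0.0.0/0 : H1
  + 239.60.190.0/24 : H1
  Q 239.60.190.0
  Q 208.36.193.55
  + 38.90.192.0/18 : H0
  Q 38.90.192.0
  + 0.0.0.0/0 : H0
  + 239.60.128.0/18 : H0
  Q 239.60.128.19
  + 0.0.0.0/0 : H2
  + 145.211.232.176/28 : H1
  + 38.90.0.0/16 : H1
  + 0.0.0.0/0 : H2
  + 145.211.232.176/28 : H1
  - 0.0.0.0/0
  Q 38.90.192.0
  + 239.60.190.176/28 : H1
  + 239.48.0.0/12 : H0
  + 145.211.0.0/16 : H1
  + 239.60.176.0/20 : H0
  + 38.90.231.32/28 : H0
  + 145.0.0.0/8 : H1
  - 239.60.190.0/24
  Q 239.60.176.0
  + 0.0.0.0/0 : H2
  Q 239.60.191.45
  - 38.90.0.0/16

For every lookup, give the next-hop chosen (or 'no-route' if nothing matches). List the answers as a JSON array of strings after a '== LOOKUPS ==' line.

Trace:
  add 0.0.0.0/0 -> H1 at depth 0
  add 239.60.190.0/24 -> H1 at depth 24
  ? 239.60.190.0  path d0:H1→d1:-→d2:-→d3:-→d4:-→d5:-→d6:-→d7:-→d8:-→d9:-→d10:-→d11:-→d12:-→d13:-→d14:-→d15:-→d16:-→d17:-→d18:-→d19:-→d20:-→d21:-→d22:-→d23:-→d24:H1  best=H1
  ? 208.36.193.55  path d0:H1→d1:-→d2:-  best=H1
  add 38.90.192.0/18 -> H0 at depth 18
  ? 38.90.192.0  path d0:H1→d1:-→d2:-→d3:-→d4:-→d5:-→d6:-→d7:-→d8:-→d9:-→d10:-→d11:-→d12:-→d13:-→d14:-→d15:-→d16:-→d17:-→d18:H0  best=H0
  add 0.0.0.0/0 -> H0 at depth 0
  add 239.60.128.0/18 -> H0 at depth 18
  ? 239.60.128.19  path d0:H0→d1:-→d2:-→d3:-→d4:-→d5:-→d6:-→d7:-→d8:-→d9:-→d10:-→d11:-→d12:-→d13:-→d14:-→d15:-→d16:-→d17:-→d18:H0  best=H0
  add 0.0.0.0/0 -> H2 at depth 0
  add 145.211.232.176/28 -> H1 at depth 28
  add 38.90.0.0/16 -> H1 at depth 16
  add 0.0.0.0/0 -> H2 at depth 0
  add 145.211.232.176/28 -> H1 at depth 28
  - 0.0.0.0/0 clear@0
  ? 38.90.192.0  path d0:-→d1:-→d2:-→d3:-→d4:-→d5:-→d6:-→d7:-→d8:-→d9:-→d10:-→d11:-→d12:-→d13:-→d14:-→d15:-→d16:H1→d17:-→d18:H0  best=H0
  add 239.60.190.176/28 -> H1 at depth 28
  add 239.48.0.0/12 -> H0 at depth 12
  add 145.211.0.0/16 -> H1 at depth 16
  add 239.60.176.0/20 -> H0 at depth 20
  add 38.90.231.32/28 -> H0 at depth 28
  add 145.0.0.0/8 -> H1 at depth 8
  - 239.60.190.0/24 clear@24
  ? 239.60.176.0  path d0:-→d1:-→d2:-→d3:-→d4:-→d5:-→d6:-→d7:-→d8:-→d9:-→d10:-→d11:-→d12:H0→d13:-→d14:-→d15:-→d16:-→d17:-→d18:H0→d19:-→d20:H0  best=H0
  add 0.0.0.0/0 -> H2 at depth 0
  ? 239.60.191.45  path d0:H2→d1:-→d2:-→d3:-→d4:-→d5:-→d6:-→d7:-→d8:-→d9:-→d10:-→d11:-→d12:H0→d13:-→d14:-→d15:-→d16:-→d17:-→d18:H0→d19:-→d20:H0→d21:-→d22:-→d23:-  best=H0
  - 38.90.0.0/16 clear@16

== LOOKUPS ==
["H1","H1","H0","H0","H0","H0","H0"]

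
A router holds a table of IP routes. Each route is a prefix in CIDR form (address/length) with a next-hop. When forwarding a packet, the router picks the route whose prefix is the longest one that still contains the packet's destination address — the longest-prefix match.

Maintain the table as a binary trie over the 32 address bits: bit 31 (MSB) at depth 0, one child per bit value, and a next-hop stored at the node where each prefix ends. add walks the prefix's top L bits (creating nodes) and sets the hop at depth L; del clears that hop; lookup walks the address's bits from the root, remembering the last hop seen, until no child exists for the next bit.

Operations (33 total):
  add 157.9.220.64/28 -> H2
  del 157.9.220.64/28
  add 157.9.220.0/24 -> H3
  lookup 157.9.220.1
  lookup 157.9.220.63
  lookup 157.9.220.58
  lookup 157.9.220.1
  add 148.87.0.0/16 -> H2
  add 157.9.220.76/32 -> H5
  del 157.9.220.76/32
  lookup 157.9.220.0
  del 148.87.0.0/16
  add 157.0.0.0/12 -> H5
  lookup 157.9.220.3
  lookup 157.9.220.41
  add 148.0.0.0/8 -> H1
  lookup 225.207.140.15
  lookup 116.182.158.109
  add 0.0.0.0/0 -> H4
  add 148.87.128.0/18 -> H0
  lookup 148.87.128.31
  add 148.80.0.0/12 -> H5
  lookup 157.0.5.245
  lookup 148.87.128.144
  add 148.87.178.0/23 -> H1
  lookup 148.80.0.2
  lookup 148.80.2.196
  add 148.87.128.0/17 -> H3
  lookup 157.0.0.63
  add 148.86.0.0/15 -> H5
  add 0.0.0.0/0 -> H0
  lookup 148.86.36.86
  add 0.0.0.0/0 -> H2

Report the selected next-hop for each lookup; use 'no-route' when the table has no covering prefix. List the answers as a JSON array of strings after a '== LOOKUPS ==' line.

Trace:
  + 157.9.220.64/28 (H2) depth=28
  - 157.9.220.64/28 clear@28
  + 157.9.220.0/24 (H3) depth=24
  Q 157.9.220.1: descend 1001110100001001110111000 ; hops seen [H3] ; pick H3
  Q 157.9.220.63: descend 1001110100001001110111000 ; hops seen [H3] ; pick H3
  Q 157.9.220.58: descend 1001110100001001110111000 ; hops seen [H3] ; pick H3
  Q 157.9.220.1: descend 1001110100001001110111000 ; hops seen [H3] ; pick H3
  + 148.87.0.0/16 (H2) depth=16
  + 157.9.220.76/32 (H5) depth=32
  - 157.9.220.76/32 clear@32
  Q 157.9.220.0: descend 1001110100001001110111000 ; hops seen [H3] ; pick H3
  - 148.87.0.0/16 clear@16
  + 157.0.0.0/12 (H5) depth=12
  Q 157.9.220.3: descend 1001110100001001110111000 ; hops seen [H5,H3] ; pick H3
  Q 157.9.220.41: descend 1001110100001001110111000 ; hops seen [H5,H3] ; pick H3
  + 148.0.0.0/8 (H1) depth=8
  Q 225.207.140.15: descend 1 ; hops seen [∅] ; pick no-route
  Q 116.182.158.109: descend ε ; hops seen [∅] ; pick no-route
  + 0.0.0.0/0 (H4) depth=0
  + 148.87.128.0/18 (H0) depth=18
  Q 148.87.128.31: descend 100101000101011110 ; hops seen [H4,H1,H0] ; pick H0
  + 148.80.0.0/12 (H5) depth=12
  Q 157.0.5.245: descend 100111010000 ; hops seen [H4,H5] ; pick H5
  Q 148.87.128.144: descend 100101000101011110 ; hops seen [H4,H1,H5,H0] ; pick H0
  + 148.87.178.0/23 (H1) depth=23
  Q 148.80.0.2: descend 1001010001010 ; hops seen [H4,H1,H5] ; pick H5
  Q 148.80.2.196: descend 1001010001010 ; hops seen [H4,H1,H5] ; pick H5
  + 148.87.128.0/17 (H3) depth=17
  Q 157.0.0.63: descend 100111010000 ; hops seen [H4,H5] ; pick H5
  + 148.86.0.0/15 (H5) depth=15
  + 0.0.0.0/0 (H0) depth=0
  Q 148.86.36.86: descend 100101000101011 ; hops seen [H0,H1,H5,H5] ; pick H5
  + 0.0.0.0/0 (H2) depth=0

== LOOKUPS ==
["H3","H3","H3","H3","H3","H3","H3","no-route","no-route","H0","H5","H0","H5","H5","H5","H5"]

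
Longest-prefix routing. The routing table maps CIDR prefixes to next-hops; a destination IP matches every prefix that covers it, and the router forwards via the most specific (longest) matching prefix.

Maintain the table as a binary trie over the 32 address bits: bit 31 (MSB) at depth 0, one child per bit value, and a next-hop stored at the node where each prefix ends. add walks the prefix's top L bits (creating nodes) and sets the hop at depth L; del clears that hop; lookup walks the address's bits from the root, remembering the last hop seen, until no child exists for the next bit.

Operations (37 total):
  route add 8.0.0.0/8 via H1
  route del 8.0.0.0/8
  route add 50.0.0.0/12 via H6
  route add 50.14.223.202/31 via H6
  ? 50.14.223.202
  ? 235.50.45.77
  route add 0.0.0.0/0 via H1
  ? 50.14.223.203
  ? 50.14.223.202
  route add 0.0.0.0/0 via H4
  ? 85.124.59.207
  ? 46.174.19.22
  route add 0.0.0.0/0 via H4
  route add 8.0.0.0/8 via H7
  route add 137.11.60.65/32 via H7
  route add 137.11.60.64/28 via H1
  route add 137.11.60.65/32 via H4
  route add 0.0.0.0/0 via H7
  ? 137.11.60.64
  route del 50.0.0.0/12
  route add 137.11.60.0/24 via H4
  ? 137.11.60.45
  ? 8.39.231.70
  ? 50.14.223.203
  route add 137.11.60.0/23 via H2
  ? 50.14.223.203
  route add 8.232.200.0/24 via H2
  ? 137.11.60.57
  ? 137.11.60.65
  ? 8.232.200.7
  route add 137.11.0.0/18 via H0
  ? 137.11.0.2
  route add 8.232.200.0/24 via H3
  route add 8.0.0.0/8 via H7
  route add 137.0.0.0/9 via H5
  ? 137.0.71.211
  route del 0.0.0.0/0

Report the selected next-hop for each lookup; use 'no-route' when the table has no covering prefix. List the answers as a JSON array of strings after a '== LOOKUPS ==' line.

Trace:
  + 8.0.0.0/8 (H1) depth=8
  del 8.0.0.0/8 (clear depth 8)
  + 50.0.0.0/12 (H6) depth=12
  + 50.14.223.202/31 (H6) depth=31
  Q 50.14.223.202: descend 0011001000001110110111111100101 ; hops seen [H6,H6] ; pick H6
  Q 235.50.45.77: descend ε ; hops seen [∅] ; pick no-route
  + 0.0.0.0/0 (H1) depth=0
  Q 50.14.223.203: descend 0011001000001110110111111100101 ; hops seen [H1,H6,H6] ; pick H6
  Q 50.14.223.202: descend 0011001000001110110111111100101 ; hops seen [H1,H6,H6] ; pick H6
  + 0.0.0.0/0 (H4) depth=0
  Q 85.124.59.207: descend 0 ; hops seen [H4] ; pick H4
  Q 46.174.19.22: descend 001 ; hops seen [H4] ; pick H4
  + 0.0.0.0/0 (H4) depth=0
  + 8.0.0.0/8 (H7) depth=8
  + 137.11.60.65/32 (H7) depth=32
  + 137.11.60.64/28 (H1) depth=28
  + 137.11.60.65/32 (H4) depth=32
  + 0.0.0.0/0 (H7) depth=0
  Q 137.11.60.64: descend 1000100100001011001111000100000 ; hops seen [H7,H1] ; pick H1
  del 50.0.0.0/12 (clear depth 12)
  + 137.11.60.0/24 (H4) depth=24
  Q 137.11.60.45: descend 1000100100001011001111000 ; hops seen [H7,H4] ; pick H4
  Q 8.39.231.70: descend 00001000 ; hops seen [H7,H7] ; pick H7
  Q 50.14.223.203: descend 0011001000001110110111111100101 ; hops seen [H7,H6] ; pick H6
  + 137.11.60.0/23 (H2) depth=23
  Q 50.14.223.203: descend 0011001000001110110111111100101 ; hops seen [H7,H6] ; pick H6
  + 8.232.200.0/24 (H2) depth=24
  Q 137.11.60.57: descend 1000100100001011001111000 ; hops seen [H7,H2,H4] ; pick H4
  Q 137.11.60.65: descend 10001001000010110011110001000001 ; hops seen [H7,H2,H4,H1,H4] ; pick H4
  Q 8.232.200.7: descend 000010001110100011001000 ; hops seen [H7,H7,H2] ; pick H2
  + 137.11.0.0/18 (H0) depth=18
  Q 137.11.0.2: descend 100010010000101100 ; hops seen [H7,H0] ; pick H0
  + 8.232.200.0/24 (H3) depth=24
  + 8.0.0.0/8 (H7) depth=8
  + 137.0.0.0/9 (H5) depth=9
  Q 137.0.71.211: descend 100010010000 ; hops seen [H7,H5] ; pick H5
  del 0.0.0.0/0 (clear depth 0)

== LOOKUPS ==
["H6","no-route","H6","H6","H4","H4","H1","H4","H7","H6","H6","H4","H4","H2","H0","H5"]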